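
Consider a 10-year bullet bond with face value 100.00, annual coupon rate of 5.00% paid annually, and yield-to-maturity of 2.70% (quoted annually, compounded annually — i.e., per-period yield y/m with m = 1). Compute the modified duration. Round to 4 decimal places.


Answer: Modified duration = 8.0774

Derivation:
Coupon per period c = face * coupon_rate / m = 5.000000
Periods per year m = 1; per-period yield y/m = 0.027000
Number of cashflows N = 10
Cashflows (t years, CF_t, discount factor 1/(1+y/m)^(m*t), PV):
  t = 1.0000: CF_t = 5.000000, DF = 0.973710, PV = 4.868549
  t = 2.0000: CF_t = 5.000000, DF = 0.948111, PV = 4.740554
  t = 3.0000: CF_t = 5.000000, DF = 0.923185, PV = 4.615924
  t = 4.0000: CF_t = 5.000000, DF = 0.898914, PV = 4.494571
  t = 5.0000: CF_t = 5.000000, DF = 0.875282, PV = 4.376408
  t = 6.0000: CF_t = 5.000000, DF = 0.852270, PV = 4.261351
  t = 7.0000: CF_t = 5.000000, DF = 0.829864, PV = 4.149320
  t = 8.0000: CF_t = 5.000000, DF = 0.808047, PV = 4.040233
  t = 9.0000: CF_t = 5.000000, DF = 0.786803, PV = 3.934015
  t = 10.0000: CF_t = 105.000000, DF = 0.766118, PV = 80.442371
Price P = sum_t PV_t = 119.923297
First compute Macaulay numerator sum_t t * PV_t:
  t * PV_t at t = 1.0000: 4.868549
  t * PV_t at t = 2.0000: 9.481108
  t * PV_t at t = 3.0000: 13.847773
  t * PV_t at t = 4.0000: 17.978283
  t * PV_t at t = 5.0000: 21.882039
  t * PV_t at t = 6.0000: 25.568108
  t * PV_t at t = 7.0000: 29.045238
  t * PV_t at t = 8.0000: 32.321867
  t * PV_t at t = 9.0000: 35.406135
  t * PV_t at t = 10.0000: 804.423711
Macaulay duration D = 994.822812 / 119.923297 = 8.295493
Modified duration = D / (1 + y/m) = 8.295493 / (1 + 0.027000) = 8.077403


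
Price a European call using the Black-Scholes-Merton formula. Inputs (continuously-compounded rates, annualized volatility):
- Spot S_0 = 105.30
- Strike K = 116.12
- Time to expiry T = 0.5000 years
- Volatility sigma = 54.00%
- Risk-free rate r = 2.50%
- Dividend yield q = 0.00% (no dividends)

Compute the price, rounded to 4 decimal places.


d1 = (ln(S/K) + (r - q + 0.5*sigma^2) * T) / (sigma * sqrt(T)) = -0.03250261
d2 = d1 - sigma * sqrt(T) = -0.41434027
exp(-rT) = 0.98757780; exp(-qT) = 1.00000000
C = S_0 * exp(-qT) * N(d1) - K * exp(-rT) * N(d2)
N(d1) = 0.48703562; N(d2) = 0.33931246
C = 105.3000 * 1.00000000 * 0.48703562 - 116.1200 * 0.98757780 * 0.33931246 = 12.3733

Answer: Price = 12.3733


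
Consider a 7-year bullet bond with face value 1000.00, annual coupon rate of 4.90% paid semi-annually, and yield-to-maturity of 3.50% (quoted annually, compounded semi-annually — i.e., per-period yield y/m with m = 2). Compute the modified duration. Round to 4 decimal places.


Coupon per period c = face * coupon_rate / m = 24.500000
Periods per year m = 2; per-period yield y/m = 0.017500
Number of cashflows N = 14
Cashflows (t years, CF_t, discount factor 1/(1+y/m)^(m*t), PV):
  t = 0.5000: CF_t = 24.500000, DF = 0.982801, PV = 24.078624
  t = 1.0000: CF_t = 24.500000, DF = 0.965898, PV = 23.664495
  t = 1.5000: CF_t = 24.500000, DF = 0.949285, PV = 23.257489
  t = 2.0000: CF_t = 24.500000, DF = 0.932959, PV = 22.857483
  t = 2.5000: CF_t = 24.500000, DF = 0.916913, PV = 22.464357
  t = 3.0000: CF_t = 24.500000, DF = 0.901143, PV = 22.077992
  t = 3.5000: CF_t = 24.500000, DF = 0.885644, PV = 21.698273
  t = 4.0000: CF_t = 24.500000, DF = 0.870412, PV = 21.325084
  t = 4.5000: CF_t = 24.500000, DF = 0.855441, PV = 20.958313
  t = 5.0000: CF_t = 24.500000, DF = 0.840729, PV = 20.597851
  t = 5.5000: CF_t = 24.500000, DF = 0.826269, PV = 20.243588
  t = 6.0000: CF_t = 24.500000, DF = 0.812058, PV = 19.895418
  t = 6.5000: CF_t = 24.500000, DF = 0.798091, PV = 19.553236
  t = 7.0000: CF_t = 1024.500000, DF = 0.784365, PV = 803.581837
Price P = sum_t PV_t = 1086.254041
First compute Macaulay numerator sum_t t * PV_t:
  t * PV_t at t = 0.5000: 12.039312
  t * PV_t at t = 1.0000: 23.664495
  t * PV_t at t = 1.5000: 34.886234
  t * PV_t at t = 2.0000: 45.714967
  t * PV_t at t = 2.5000: 56.160893
  t * PV_t at t = 3.0000: 66.233977
  t * PV_t at t = 3.5000: 75.943954
  t * PV_t at t = 4.0000: 85.300334
  t * PV_t at t = 4.5000: 94.312409
  t * PV_t at t = 5.0000: 102.989253
  t * PV_t at t = 5.5000: 111.339733
  t * PV_t at t = 6.0000: 119.372508
  t * PV_t at t = 6.5000: 127.096037
  t * PV_t at t = 7.0000: 5625.072861
Macaulay duration D = 6580.126968 / 1086.254041 = 6.057632
Modified duration = D / (1 + y/m) = 6.057632 / (1 + 0.017500) = 5.953446

Answer: Modified duration = 5.9534


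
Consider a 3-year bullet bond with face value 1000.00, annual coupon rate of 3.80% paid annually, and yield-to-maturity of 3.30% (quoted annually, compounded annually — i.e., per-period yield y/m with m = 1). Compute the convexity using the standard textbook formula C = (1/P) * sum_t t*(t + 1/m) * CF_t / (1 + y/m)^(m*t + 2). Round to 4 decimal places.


Answer: Convexity = 10.7081

Derivation:
Coupon per period c = face * coupon_rate / m = 38.000000
Periods per year m = 1; per-period yield y/m = 0.033000
Number of cashflows N = 3
Cashflows (t years, CF_t, discount factor 1/(1+y/m)^(m*t), PV):
  t = 1.0000: CF_t = 38.000000, DF = 0.968054, PV = 36.786060
  t = 2.0000: CF_t = 38.000000, DF = 0.937129, PV = 35.610900
  t = 3.0000: CF_t = 1038.000000, DF = 0.907192, PV = 941.664914
Price P = sum_t PV_t = 1014.061874
Convexity numerator sum_t t*(t + 1/m) * CF_t / (1+y/m)^(m*t + 2):
  t = 1.0000: term = 68.946564
  t = 2.0000: term = 200.232035
  t = 3.0000: term = 10589.537484
Convexity = (1/P) * sum = 10858.716083 / 1014.061874 = 10.708140


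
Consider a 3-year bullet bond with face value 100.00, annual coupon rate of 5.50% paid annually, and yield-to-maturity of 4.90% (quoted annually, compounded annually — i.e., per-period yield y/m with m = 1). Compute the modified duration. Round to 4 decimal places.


Answer: Modified duration = 2.7146

Derivation:
Coupon per period c = face * coupon_rate / m = 5.500000
Periods per year m = 1; per-period yield y/m = 0.049000
Number of cashflows N = 3
Cashflows (t years, CF_t, discount factor 1/(1+y/m)^(m*t), PV):
  t = 1.0000: CF_t = 5.500000, DF = 0.953289, PV = 5.243089
  t = 2.0000: CF_t = 5.500000, DF = 0.908760, PV = 4.998178
  t = 3.0000: CF_t = 105.500000, DF = 0.866310, PV = 91.395749
Price P = sum_t PV_t = 101.637015
First compute Macaulay numerator sum_t t * PV_t:
  t * PV_t at t = 1.0000: 5.243089
  t * PV_t at t = 2.0000: 9.996356
  t * PV_t at t = 3.0000: 274.187246
Macaulay duration D = 289.426691 / 101.637015 = 2.847650
Modified duration = D / (1 + y/m) = 2.847650 / (1 + 0.049000) = 2.714633


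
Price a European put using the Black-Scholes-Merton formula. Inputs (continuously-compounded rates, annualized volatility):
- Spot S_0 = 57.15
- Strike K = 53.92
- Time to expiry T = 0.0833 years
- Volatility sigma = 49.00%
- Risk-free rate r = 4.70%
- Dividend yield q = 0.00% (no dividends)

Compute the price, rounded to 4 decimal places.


Answer: Price = 1.7002

Derivation:
d1 = (ln(S/K) + (r - q + 0.5*sigma^2) * T) / (sigma * sqrt(T)) = 0.50977162
d2 = d1 - sigma * sqrt(T) = 0.36834910
exp(-rT) = 0.99609255; exp(-qT) = 1.00000000
P = K * exp(-rT) * N(-d2) - S_0 * exp(-qT) * N(-d1)
N(-d1) = 0.30510574; N(-d2) = 0.35630647
P = 53.9200 * 0.99609255 * 0.35630647 - 57.1500 * 1.00000000 * 0.30510574 = 1.7002


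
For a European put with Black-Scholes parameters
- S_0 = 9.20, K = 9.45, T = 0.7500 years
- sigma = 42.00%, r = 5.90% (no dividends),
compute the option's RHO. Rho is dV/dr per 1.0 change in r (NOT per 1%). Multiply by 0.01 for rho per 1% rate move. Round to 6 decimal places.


d1 = 0.2298094429; d2 = -0.1339212267
phi(d1) = 0.3885456071; exp(-qT) = 1.0000000000; exp(-rT) = 0.9567147489
N(-d2) = 0.5532675675
Rho = -K*T*exp(-rT)*N(-d2) = -9.4500 * 0.7500 * 0.9567147489 * 0.5532675675 = -3.751550

Answer: Rho = -3.751550


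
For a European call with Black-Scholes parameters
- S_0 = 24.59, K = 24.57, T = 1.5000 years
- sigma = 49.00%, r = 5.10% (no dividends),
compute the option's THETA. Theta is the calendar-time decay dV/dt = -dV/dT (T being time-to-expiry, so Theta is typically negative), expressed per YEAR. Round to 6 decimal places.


Answer: Theta = -2.291450

Derivation:
d1 = 0.4288917730; d2 = -0.1712332140
phi(d1) = 0.3638867414; exp(-qT) = 1.0000000000; exp(-rT) = 0.9263529143
Theta = -S*exp(-qT)*phi(d1)*sigma/(2*sqrt(T)) - r*K*exp(-rT)*N(d2) + q*S*exp(-qT)*N(d1)
N(d1) = 0.6659990062; N(d2) = 0.4320201961; sqrt(T) = 1.2247448714
Term 1 = -24.5900 * 1.0000000000 * 0.3638867414 * 0.4900 / (2 * 1.2247448714) = -1.7899677877
Term 2 = -0.0510 * 24.5700 * 0.9263529143 * 0.4320201961 = -0.5014825833
Term 3 = 0 (no dividend yield, q = 0)
Theta = -1.7899677877 + (-0.5014825833) + (0.0000000000) = -2.291450


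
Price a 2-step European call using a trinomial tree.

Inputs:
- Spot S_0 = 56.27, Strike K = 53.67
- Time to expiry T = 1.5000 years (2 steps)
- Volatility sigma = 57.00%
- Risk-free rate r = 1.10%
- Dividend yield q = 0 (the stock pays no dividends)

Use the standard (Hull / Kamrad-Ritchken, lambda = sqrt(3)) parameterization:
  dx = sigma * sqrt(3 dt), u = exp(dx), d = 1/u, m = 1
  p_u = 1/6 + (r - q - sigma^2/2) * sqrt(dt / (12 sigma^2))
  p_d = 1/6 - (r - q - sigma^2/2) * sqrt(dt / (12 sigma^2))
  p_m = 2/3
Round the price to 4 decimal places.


dt = T/N = 0.750000; dx = sigma*sqrt(3*dt) = 0.855000
u = exp(dx) = 2.351374; d = 1/u = 0.425283
p_u = 0.100241, p_m = 0.666667, p_d = 0.233092
Discount per step: exp(-r*dt) = 0.991784
Stock lattice S(k, j) with j the centered position index:
  k=0: S(0,+0) = 56.2700
  k=1: S(1,-1) = 23.9307; S(1,+0) = 56.2700; S(1,+1) = 132.3118
  k=2: S(2,-2) = 10.1773; S(2,-1) = 23.9307; S(2,+0) = 56.2700; S(2,+1) = 132.3118; S(2,+2) = 311.1147
Terminal payoffs V(N, j) = max(S_T - K, 0):
  V(2,-2) = 0.000000; V(2,-1) = 0.000000; V(2,+0) = 2.600000; V(2,+1) = 78.641836; V(2,+2) = 257.444662
Backward induction: V(k, j) = exp(-r*dt) * [p_u * V(k+1, j+1) + p_m * V(k+1, j) + p_d * V(k+1, j-1)]
  V(1,-1) = exp(-r*dt) * [p_u*2.600000 + p_m*0.000000 + p_d*0.000000] = 0.258486
  V(1,+0) = exp(-r*dt) * [p_u*78.641836 + p_m*2.600000 + p_d*0.000000] = 9.537478
  V(1,+1) = exp(-r*dt) * [p_u*257.444662 + p_m*78.641836 + p_d*2.600000] = 78.192741
  V(0,+0) = exp(-r*dt) * [p_u*78.192741 + p_m*9.537478 + p_d*0.258486] = 14.139572

Answer: Price = V(0,0) = 14.1396


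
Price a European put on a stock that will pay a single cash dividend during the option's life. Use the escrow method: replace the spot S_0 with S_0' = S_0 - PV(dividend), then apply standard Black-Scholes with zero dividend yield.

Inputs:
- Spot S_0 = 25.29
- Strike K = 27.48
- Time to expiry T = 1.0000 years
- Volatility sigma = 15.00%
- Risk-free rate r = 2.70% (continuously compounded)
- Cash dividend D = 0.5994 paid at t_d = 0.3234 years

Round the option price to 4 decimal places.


PV(D) = D * exp(-r * t_d) = 0.5994 * 0.99130621 = 0.59418894
S_0' = S_0 - PV(D) = 25.2900 - 0.59418894 = 24.69581106
d1 = (ln(S_0'/K) + (r + sigma^2/2)*T) / (sigma*sqrt(T)) = -0.45716554
d2 = d1 - sigma*sqrt(T) = -0.60716554
exp(-rT) = 0.97336124
N(-d1) = 0.67622397; N(-d2) = 0.72812947
P = K * exp(-rT) * N(-d2) - S_0' * N(-d1) = 27.4800 * 0.97336124 * 0.72812947 - 24.69581106 * 0.67622397 = 2.7761

Answer: Price = 2.7761


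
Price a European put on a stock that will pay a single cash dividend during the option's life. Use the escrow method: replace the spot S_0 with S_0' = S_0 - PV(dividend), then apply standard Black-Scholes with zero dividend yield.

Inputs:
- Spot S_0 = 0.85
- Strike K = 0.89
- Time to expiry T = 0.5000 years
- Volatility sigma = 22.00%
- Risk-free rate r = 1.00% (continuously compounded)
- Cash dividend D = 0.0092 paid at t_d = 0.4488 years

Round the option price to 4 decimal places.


PV(D) = D * exp(-r * t_d) = 0.0092 * 0.99552206 = 0.00915880
S_0' = S_0 - PV(D) = 0.8500 - 0.00915880 = 0.84084120
d1 = (ln(S_0'/K) + (r + sigma^2/2)*T) / (sigma*sqrt(T)) = -0.25532113
d2 = d1 - sigma*sqrt(T) = -0.41088462
exp(-rT) = 0.99501248
N(-d1) = 0.60076246; N(-d2) = 0.65942143
P = K * exp(-rT) * N(-d2) - S_0' * N(-d1) = 0.8900 * 0.99501248 * 0.65942143 - 0.84084120 * 0.60076246 = 0.0788

Answer: Price = 0.0788


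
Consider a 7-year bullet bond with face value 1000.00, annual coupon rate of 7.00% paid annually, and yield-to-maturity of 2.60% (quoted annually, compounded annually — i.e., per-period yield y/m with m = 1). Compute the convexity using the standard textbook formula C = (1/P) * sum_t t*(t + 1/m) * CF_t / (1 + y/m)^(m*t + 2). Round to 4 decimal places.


Answer: Convexity = 42.3659

Derivation:
Coupon per period c = face * coupon_rate / m = 70.000000
Periods per year m = 1; per-period yield y/m = 0.026000
Number of cashflows N = 7
Cashflows (t years, CF_t, discount factor 1/(1+y/m)^(m*t), PV):
  t = 1.0000: CF_t = 70.000000, DF = 0.974659, PV = 68.226121
  t = 2.0000: CF_t = 70.000000, DF = 0.949960, PV = 66.497194
  t = 3.0000: CF_t = 70.000000, DF = 0.925887, PV = 64.812080
  t = 4.0000: CF_t = 70.000000, DF = 0.902424, PV = 63.169668
  t = 5.0000: CF_t = 70.000000, DF = 0.879555, PV = 61.568878
  t = 6.0000: CF_t = 70.000000, DF = 0.857266, PV = 60.008653
  t = 7.0000: CF_t = 1070.000000, DF = 0.835542, PV = 894.030330
Price P = sum_t PV_t = 1278.312922
Convexity numerator sum_t t*(t + 1/m) * CF_t / (1+y/m)^(m*t + 2):
  t = 1.0000: term = 129.624159
  t = 2.0000: term = 379.018010
  t = 3.0000: term = 738.826531
  t = 4.0000: term = 1200.173052
  t = 5.0000: term = 1754.638964
  t = 6.0000: term = 2394.244201
  t = 7.0000: term = 47560.406480
Convexity = (1/P) * sum = 54156.931398 / 1278.312922 = 42.365942


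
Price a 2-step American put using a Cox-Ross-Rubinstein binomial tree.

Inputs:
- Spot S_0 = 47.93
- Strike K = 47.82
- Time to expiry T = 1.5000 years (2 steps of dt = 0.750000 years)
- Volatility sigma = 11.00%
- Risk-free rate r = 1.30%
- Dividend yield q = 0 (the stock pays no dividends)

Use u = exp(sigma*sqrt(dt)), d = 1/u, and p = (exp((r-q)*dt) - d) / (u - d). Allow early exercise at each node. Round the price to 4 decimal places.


dt = T/N = 0.750000
u = exp(sigma*sqrt(dt)) = 1.099948; d = 1/u = 0.909134
p = (exp((r-q)*dt) - d) / (u - d) = 0.527549
Discount per step: exp(-r*dt) = 0.990297
Stock lattice S(k, i) with i counting down-moves:
  k=0: S(0,0) = 47.9300
  k=1: S(1,0) = 52.7205; S(1,1) = 43.5748
  k=2: S(2,0) = 57.9898; S(2,1) = 47.9300; S(2,2) = 39.6153
Terminal payoffs V(N, i) = max(K - S_T, 0):
  V(2,0) = 0.000000; V(2,1) = 0.000000; V(2,2) = 8.204676
Backward induction: V(k, i) = exp(-r*dt) * [p * V(k+1, i) + (1-p) * V(k+1, i+1)]; then take max(V_cont, immediate exercise) for American.
  V(1,0) = exp(-r*dt) * [p*0.000000 + (1-p)*0.000000] = 0.000000; exercise = 0.000000; V(1,0) = max -> 0.000000
  V(1,1) = exp(-r*dt) * [p*0.000000 + (1-p)*8.204676] = 3.838696; exercise = 4.245208; V(1,1) = max -> 4.245208
  V(0,0) = exp(-r*dt) * [p*0.000000 + (1-p)*4.245208] = 1.986192; exercise = 0.000000; V(0,0) = max -> 1.986192

Answer: Price = V(0,0) = 1.9862


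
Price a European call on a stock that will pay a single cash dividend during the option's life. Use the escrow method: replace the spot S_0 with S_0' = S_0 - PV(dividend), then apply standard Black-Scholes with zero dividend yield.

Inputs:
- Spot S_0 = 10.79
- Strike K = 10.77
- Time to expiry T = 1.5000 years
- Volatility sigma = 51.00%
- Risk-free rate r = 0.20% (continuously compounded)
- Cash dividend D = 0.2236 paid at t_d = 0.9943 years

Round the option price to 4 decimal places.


PV(D) = D * exp(-r * t_d) = 0.2236 * 0.99801338 = 0.22315579
S_0' = S_0 - PV(D) = 10.7900 - 0.22315579 = 10.56684421
d1 = (ln(S_0'/K) + (r + sigma^2/2)*T) / (sigma*sqrt(T)) = 0.28662505
d2 = d1 - sigma*sqrt(T) = -0.33799484
exp(-rT) = 0.99700450
N(d1) = 0.61280028; N(d2) = 0.36768354
C = S_0' * N(d1) - K * exp(-rT) * N(d2) = 10.56684421 * 0.61280028 - 10.7700 * 0.99700450 * 0.36768354 = 2.5273

Answer: Price = 2.5273


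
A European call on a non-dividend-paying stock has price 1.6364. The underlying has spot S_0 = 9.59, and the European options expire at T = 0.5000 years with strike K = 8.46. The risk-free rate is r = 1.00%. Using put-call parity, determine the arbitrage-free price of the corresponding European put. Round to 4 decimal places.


Answer: Put price = 0.4642

Derivation:
Put-call parity: C - P = S_0 * exp(-qT) - K * exp(-rT).
S_0 * exp(-qT) = 9.5900 * 1.00000000 = 9.59000000
K * exp(-rT) = 8.4600 * 0.99501248 = 8.41780557
P = C - S*exp(-qT) + K*exp(-rT)
P = 1.6364 - 9.59000000 + 8.41780557 = 0.4642


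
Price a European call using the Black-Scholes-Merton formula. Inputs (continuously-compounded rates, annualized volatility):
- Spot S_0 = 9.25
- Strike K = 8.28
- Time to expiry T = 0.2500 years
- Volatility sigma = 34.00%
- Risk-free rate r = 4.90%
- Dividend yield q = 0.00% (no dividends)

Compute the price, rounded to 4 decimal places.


Answer: Price = 1.2733

Derivation:
d1 = (ln(S/K) + (r - q + 0.5*sigma^2) * T) / (sigma * sqrt(T)) = 0.80870931
d2 = d1 - sigma * sqrt(T) = 0.63870931
exp(-rT) = 0.98782473; exp(-qT) = 1.00000000
C = S_0 * exp(-qT) * N(d1) - K * exp(-rT) * N(d2)
N(d1) = 0.79065881; N(d2) = 0.73849397
C = 9.2500 * 1.00000000 * 0.79065881 - 8.2800 * 0.98782473 * 0.73849397 = 1.2733


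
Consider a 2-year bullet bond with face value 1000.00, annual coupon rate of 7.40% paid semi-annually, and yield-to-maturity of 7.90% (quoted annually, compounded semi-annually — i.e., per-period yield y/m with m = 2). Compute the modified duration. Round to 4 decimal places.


Answer: Modified duration = 1.8229

Derivation:
Coupon per period c = face * coupon_rate / m = 37.000000
Periods per year m = 2; per-period yield y/m = 0.039500
Number of cashflows N = 4
Cashflows (t years, CF_t, discount factor 1/(1+y/m)^(m*t), PV):
  t = 0.5000: CF_t = 37.000000, DF = 0.962001, PV = 35.594036
  t = 1.0000: CF_t = 37.000000, DF = 0.925446, PV = 34.241496
  t = 1.5000: CF_t = 37.000000, DF = 0.890280, PV = 32.940353
  t = 2.0000: CF_t = 1037.000000, DF = 0.856450, PV = 888.138674
Price P = sum_t PV_t = 990.914558
First compute Macaulay numerator sum_t t * PV_t:
  t * PV_t at t = 0.5000: 17.797018
  t * PV_t at t = 1.0000: 34.241496
  t * PV_t at t = 1.5000: 49.410529
  t * PV_t at t = 2.0000: 1776.277348
Macaulay duration D = 1877.726391 / 990.914558 = 1.894943
Modified duration = D / (1 + y/m) = 1.894943 / (1 + 0.039500) = 1.822937


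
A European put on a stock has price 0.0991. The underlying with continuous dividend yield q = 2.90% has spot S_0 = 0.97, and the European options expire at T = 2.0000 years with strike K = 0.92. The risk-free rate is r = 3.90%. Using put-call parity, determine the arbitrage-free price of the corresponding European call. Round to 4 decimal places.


Put-call parity: C - P = S_0 * exp(-qT) - K * exp(-rT).
S_0 * exp(-qT) = 0.9700 * 0.94364995 = 0.91534045
K * exp(-rT) = 0.9200 * 0.92496443 = 0.85096727
C = P + S*exp(-qT) - K*exp(-rT)
C = 0.0991 + 0.91534045 - 0.85096727 = 0.1635

Answer: Call price = 0.1635


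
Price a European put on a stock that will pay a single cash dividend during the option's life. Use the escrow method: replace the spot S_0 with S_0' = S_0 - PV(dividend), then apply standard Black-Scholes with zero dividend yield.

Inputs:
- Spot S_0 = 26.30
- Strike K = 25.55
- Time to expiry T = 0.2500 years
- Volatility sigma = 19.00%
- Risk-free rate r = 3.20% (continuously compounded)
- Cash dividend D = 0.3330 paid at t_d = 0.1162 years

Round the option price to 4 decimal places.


Answer: Price = 0.6926

Derivation:
PV(D) = D * exp(-r * t_d) = 0.3330 * 0.99628850 = 0.33176407
S_0' = S_0 - PV(D) = 26.3000 - 0.33176407 = 25.96823593
d1 = (ln(S_0'/K) + (r + sigma^2/2)*T) / (sigma*sqrt(T)) = 0.30262399
d2 = d1 - sigma*sqrt(T) = 0.20762399
exp(-rT) = 0.99203191
N(-d1) = 0.38108821; N(-d2) = 0.41776128
P = K * exp(-rT) * N(-d2) - S_0' * N(-d1) = 25.5500 * 0.99203191 * 0.41776128 - 25.96823593 * 0.38108821 = 0.6926


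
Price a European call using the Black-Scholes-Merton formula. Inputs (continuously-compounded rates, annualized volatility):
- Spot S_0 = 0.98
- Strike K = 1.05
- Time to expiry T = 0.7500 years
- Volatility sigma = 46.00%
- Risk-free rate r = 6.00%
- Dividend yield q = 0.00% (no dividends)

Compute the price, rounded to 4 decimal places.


Answer: Price = 0.1450

Derivation:
d1 = (ln(S/K) + (r - q + 0.5*sigma^2) * T) / (sigma * sqrt(T)) = 0.13895849
d2 = d1 - sigma * sqrt(T) = -0.25941319
exp(-rT) = 0.95599748; exp(-qT) = 1.00000000
C = S_0 * exp(-qT) * N(d1) - K * exp(-rT) * N(d2)
N(d1) = 0.55525853; N(d2) = 0.39765823
C = 0.9800 * 1.00000000 * 0.55525853 - 1.0500 * 0.95599748 * 0.39765823 = 0.1450


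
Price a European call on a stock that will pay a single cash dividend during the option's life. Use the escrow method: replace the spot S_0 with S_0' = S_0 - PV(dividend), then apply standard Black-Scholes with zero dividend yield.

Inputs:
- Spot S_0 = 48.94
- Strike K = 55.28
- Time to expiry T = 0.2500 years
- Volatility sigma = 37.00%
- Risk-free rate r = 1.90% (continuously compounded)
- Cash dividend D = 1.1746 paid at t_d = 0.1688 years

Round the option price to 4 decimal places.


PV(D) = D * exp(-r * t_d) = 1.1746 * 0.99679794 = 1.17083886
S_0' = S_0 - PV(D) = 48.9400 - 1.17083886 = 47.76916114
d1 = (ln(S_0'/K) + (r + sigma^2/2)*T) / (sigma*sqrt(T)) = -0.67118061
d2 = d1 - sigma*sqrt(T) = -0.85618061
exp(-rT) = 0.99526126
N(d1) = 0.25105274; N(d2) = 0.19594894
C = S_0' * N(d1) - K * exp(-rT) * N(d2) = 47.76916114 * 0.25105274 - 55.2800 * 0.99526126 * 0.19594894 = 1.2119

Answer: Price = 1.2119


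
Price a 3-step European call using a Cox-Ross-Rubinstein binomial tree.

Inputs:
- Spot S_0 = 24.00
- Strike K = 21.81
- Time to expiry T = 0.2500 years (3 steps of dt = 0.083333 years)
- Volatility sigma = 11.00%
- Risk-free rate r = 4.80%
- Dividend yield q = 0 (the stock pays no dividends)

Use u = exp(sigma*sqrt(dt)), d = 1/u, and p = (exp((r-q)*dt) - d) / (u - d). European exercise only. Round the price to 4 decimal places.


Answer: Price = V(0,0) = 2.4502

Derivation:
dt = T/N = 0.083333
u = exp(sigma*sqrt(dt)) = 1.032264; d = 1/u = 0.968745
p = (exp((r-q)*dt) - d) / (u - d) = 0.555161
Discount per step: exp(-r*dt) = 0.996008
Stock lattice S(k, i) with i counting down-moves:
  k=0: S(0,0) = 24.0000
  k=1: S(1,0) = 24.7743; S(1,1) = 23.2499
  k=2: S(2,0) = 25.5736; S(2,1) = 24.0000; S(2,2) = 22.5232
  k=3: S(3,0) = 26.3987; S(3,1) = 24.7743; S(3,2) = 23.2499; S(3,3) = 21.8192
Terminal payoffs V(N, i) = max(S_T - K, 0):
  V(3,0) = 4.588749; V(3,1) = 2.964331; V(3,2) = 1.439871; V(3,3) = 0.009216
Backward induction: V(k, i) = exp(-r*dt) * [p * V(k+1, i) + (1-p) * V(k+1, i+1)].
  V(2,0) = exp(-r*dt) * [p*4.588749 + (1-p)*2.964331] = 3.850712
  V(2,1) = exp(-r*dt) * [p*2.964331 + (1-p)*1.439871] = 2.277066
  V(2,2) = exp(-r*dt) * [p*1.439871 + (1-p)*0.009216] = 0.800253
  V(1,0) = exp(-r*dt) * [p*3.850712 + (1-p)*2.277066] = 3.138115
  V(1,1) = exp(-r*dt) * [p*2.277066 + (1-p)*0.800253] = 1.613655
  V(0,0) = exp(-r*dt) * [p*3.138115 + (1-p)*1.613655] = 2.450156


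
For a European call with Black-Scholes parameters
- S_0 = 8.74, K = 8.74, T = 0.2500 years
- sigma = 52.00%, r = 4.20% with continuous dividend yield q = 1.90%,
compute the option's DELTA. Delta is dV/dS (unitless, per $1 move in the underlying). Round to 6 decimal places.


d1 = 0.1521153846; d2 = -0.1078846154
phi(d1) = 0.3943532971; exp(-qT) = 0.9952612634; exp(-rT) = 0.9895549326
N(d1) = 0.5604520349
Delta = exp(-qT) * N(d1) = 0.9952612634 * 0.5604520349 = 0.557796

Answer: Delta = 0.557796


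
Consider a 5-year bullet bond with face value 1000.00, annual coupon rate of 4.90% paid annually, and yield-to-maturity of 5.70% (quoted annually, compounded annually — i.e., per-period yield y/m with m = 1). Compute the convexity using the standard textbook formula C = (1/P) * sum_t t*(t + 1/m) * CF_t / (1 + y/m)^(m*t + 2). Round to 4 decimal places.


Coupon per period c = face * coupon_rate / m = 49.000000
Periods per year m = 1; per-period yield y/m = 0.057000
Number of cashflows N = 5
Cashflows (t years, CF_t, discount factor 1/(1+y/m)^(m*t), PV):
  t = 1.0000: CF_t = 49.000000, DF = 0.946074, PV = 46.357616
  t = 2.0000: CF_t = 49.000000, DF = 0.895056, PV = 43.857726
  t = 3.0000: CF_t = 49.000000, DF = 0.846789, PV = 41.492645
  t = 4.0000: CF_t = 49.000000, DF = 0.801125, PV = 39.255104
  t = 5.0000: CF_t = 1049.000000, DF = 0.757923, PV = 795.061185
Price P = sum_t PV_t = 966.024275
Convexity numerator sum_t t*(t + 1/m) * CF_t / (1+y/m)^(m*t + 2):
  t = 1.0000: term = 82.985290
  t = 2.0000: term = 235.530623
  t = 3.0000: term = 445.658700
  t = 4.0000: term = 702.710029
  t = 5.0000: term = 21348.719533
Convexity = (1/P) * sum = 22815.604176 / 966.024275 = 23.618044

Answer: Convexity = 23.6180


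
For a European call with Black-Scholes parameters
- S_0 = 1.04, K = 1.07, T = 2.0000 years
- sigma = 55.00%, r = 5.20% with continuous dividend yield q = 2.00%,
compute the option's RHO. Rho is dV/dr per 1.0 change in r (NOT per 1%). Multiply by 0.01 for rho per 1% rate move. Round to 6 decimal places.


d1 = 0.4346290516; d2 = -0.3431884077
phi(d1) = 0.3629864623; exp(-qT) = 0.9607894392; exp(-rT) = 0.9012252974
N(d2) = 0.3657283625
Rho = K*T*exp(-rT)*N(d2) = 1.0700 * 2.0000 * 0.9012252974 * 0.3657283625 = 0.705352

Answer: Rho = 0.705352


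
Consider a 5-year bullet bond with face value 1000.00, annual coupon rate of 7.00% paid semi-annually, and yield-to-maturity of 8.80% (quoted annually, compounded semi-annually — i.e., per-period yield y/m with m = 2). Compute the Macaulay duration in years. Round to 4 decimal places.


Answer: Macaulay duration = 4.2725 years

Derivation:
Coupon per period c = face * coupon_rate / m = 35.000000
Periods per year m = 2; per-period yield y/m = 0.044000
Number of cashflows N = 10
Cashflows (t years, CF_t, discount factor 1/(1+y/m)^(m*t), PV):
  t = 0.5000: CF_t = 35.000000, DF = 0.957854, PV = 33.524904
  t = 1.0000: CF_t = 35.000000, DF = 0.917485, PV = 32.111977
  t = 1.5000: CF_t = 35.000000, DF = 0.878817, PV = 30.758599
  t = 2.0000: CF_t = 35.000000, DF = 0.841779, PV = 29.462259
  t = 2.5000: CF_t = 35.000000, DF = 0.806302, PV = 28.220555
  t = 3.0000: CF_t = 35.000000, DF = 0.772320, PV = 27.031183
  t = 3.5000: CF_t = 35.000000, DF = 0.739770, PV = 25.891938
  t = 4.0000: CF_t = 35.000000, DF = 0.708592, PV = 24.800707
  t = 4.5000: CF_t = 35.000000, DF = 0.678728, PV = 23.755466
  t = 5.0000: CF_t = 1035.000000, DF = 0.650122, PV = 672.876503
Price P = sum_t PV_t = 928.434092
Macaulay numerator sum_t t * PV_t:
  t * PV_t at t = 0.5000: 16.762452
  t * PV_t at t = 1.0000: 32.111977
  t * PV_t at t = 1.5000: 46.137898
  t * PV_t at t = 2.0000: 58.924519
  t * PV_t at t = 2.5000: 70.551388
  t * PV_t at t = 3.0000: 81.093549
  t * PV_t at t = 3.5000: 90.621782
  t * PV_t at t = 4.0000: 99.202827
  t * PV_t at t = 4.5000: 106.899598
  t * PV_t at t = 5.0000: 3364.382517
Macaulay duration D = (sum_t t * PV_t) / P = 3966.688506 / 928.434092 = 4.272450


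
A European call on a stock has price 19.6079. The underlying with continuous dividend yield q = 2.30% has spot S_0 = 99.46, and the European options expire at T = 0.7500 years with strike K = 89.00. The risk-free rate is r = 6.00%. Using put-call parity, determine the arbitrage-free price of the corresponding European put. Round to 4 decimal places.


Put-call parity: C - P = S_0 * exp(-qT) - K * exp(-rT).
S_0 * exp(-qT) = 99.4600 * 0.98289793 = 97.75902806
K * exp(-rT) = 89.0000 * 0.95599748 = 85.08377588
P = C - S*exp(-qT) + K*exp(-rT)
P = 19.6079 - 97.75902806 + 85.08377588 = 6.9326

Answer: Put price = 6.9326


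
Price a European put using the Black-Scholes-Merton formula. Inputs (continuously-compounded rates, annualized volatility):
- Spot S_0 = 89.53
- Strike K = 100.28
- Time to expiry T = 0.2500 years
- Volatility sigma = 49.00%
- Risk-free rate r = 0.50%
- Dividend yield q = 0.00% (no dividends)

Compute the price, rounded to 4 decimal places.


d1 = (ln(S/K) + (r - q + 0.5*sigma^2) * T) / (sigma * sqrt(T)) = -0.33522453
d2 = d1 - sigma * sqrt(T) = -0.58022453
exp(-rT) = 0.99875078; exp(-qT) = 1.00000000
P = K * exp(-rT) * N(-d2) - S_0 * exp(-qT) * N(-d1)
N(-d1) = 0.63127214; N(-d2) = 0.71911839
P = 100.2800 * 0.99875078 * 0.71911839 - 89.5300 * 1.00000000 * 0.63127214 = 15.5053

Answer: Price = 15.5053


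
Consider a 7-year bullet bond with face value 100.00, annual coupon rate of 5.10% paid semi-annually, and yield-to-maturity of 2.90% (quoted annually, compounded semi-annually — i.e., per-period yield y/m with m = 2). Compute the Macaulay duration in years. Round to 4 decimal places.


Answer: Macaulay duration = 6.0507 years

Derivation:
Coupon per period c = face * coupon_rate / m = 2.550000
Periods per year m = 2; per-period yield y/m = 0.014500
Number of cashflows N = 14
Cashflows (t years, CF_t, discount factor 1/(1+y/m)^(m*t), PV):
  t = 0.5000: CF_t = 2.550000, DF = 0.985707, PV = 2.513553
  t = 1.0000: CF_t = 2.550000, DF = 0.971619, PV = 2.477628
  t = 1.5000: CF_t = 2.550000, DF = 0.957732, PV = 2.442216
  t = 2.0000: CF_t = 2.550000, DF = 0.944043, PV = 2.407310
  t = 2.5000: CF_t = 2.550000, DF = 0.930550, PV = 2.372903
  t = 3.0000: CF_t = 2.550000, DF = 0.917250, PV = 2.338987
  t = 3.5000: CF_t = 2.550000, DF = 0.904140, PV = 2.305557
  t = 4.0000: CF_t = 2.550000, DF = 0.891217, PV = 2.272604
  t = 4.5000: CF_t = 2.550000, DF = 0.878479, PV = 2.240122
  t = 5.0000: CF_t = 2.550000, DF = 0.865923, PV = 2.208105
  t = 5.5000: CF_t = 2.550000, DF = 0.853547, PV = 2.176545
  t = 6.0000: CF_t = 2.550000, DF = 0.841347, PV = 2.145436
  t = 6.5000: CF_t = 2.550000, DF = 0.829322, PV = 2.114772
  t = 7.0000: CF_t = 102.550000, DF = 0.817469, PV = 83.831444
Price P = sum_t PV_t = 113.847181
Macaulay numerator sum_t t * PV_t:
  t * PV_t at t = 0.5000: 1.256777
  t * PV_t at t = 1.0000: 2.477628
  t * PV_t at t = 1.5000: 3.663324
  t * PV_t at t = 2.0000: 4.814620
  t * PV_t at t = 2.5000: 5.932257
  t * PV_t at t = 3.0000: 7.016962
  t * PV_t at t = 3.5000: 8.069449
  t * PV_t at t = 4.0000: 9.090416
  t * PV_t at t = 4.5000: 10.080550
  t * PV_t at t = 5.0000: 11.040524
  t * PV_t at t = 5.5000: 11.970997
  t * PV_t at t = 6.0000: 12.872616
  t * PV_t at t = 6.5000: 13.746017
  t * PV_t at t = 7.0000: 586.820106
Macaulay duration D = (sum_t t * PV_t) / P = 688.852240 / 113.847181 = 6.050675


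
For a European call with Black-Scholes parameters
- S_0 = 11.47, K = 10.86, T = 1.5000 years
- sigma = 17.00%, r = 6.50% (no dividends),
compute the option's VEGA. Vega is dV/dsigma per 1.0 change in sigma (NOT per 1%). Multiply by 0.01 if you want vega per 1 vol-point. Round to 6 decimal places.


Answer: Vega = 3.955205

Derivation:
d1 = 0.8348611098; d2 = 0.6266544817
phi(d1) = 0.2815528599; exp(-qT) = 1.0000000000; exp(-rT) = 0.9071023416
Vega = S * exp(-qT) * phi(d1) * sqrt(T) = 11.4700 * 1.0000000000 * 0.2815528599 * 1.2247448714 = 3.955205


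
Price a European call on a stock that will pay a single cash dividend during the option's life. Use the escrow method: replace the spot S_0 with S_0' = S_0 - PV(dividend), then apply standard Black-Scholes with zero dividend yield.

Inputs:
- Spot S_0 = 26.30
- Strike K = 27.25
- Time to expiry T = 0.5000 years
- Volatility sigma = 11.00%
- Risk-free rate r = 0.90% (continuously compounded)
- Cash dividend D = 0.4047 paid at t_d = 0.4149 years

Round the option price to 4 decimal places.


Answer: Price = 0.3493

Derivation:
PV(D) = D * exp(-r * t_d) = 0.4047 * 0.99627286 = 0.40319163
S_0' = S_0 - PV(D) = 26.3000 - 0.40319163 = 25.89680837
d1 = (ln(S_0'/K) + (r + sigma^2/2)*T) / (sigma*sqrt(T)) = -0.55808453
d2 = d1 - sigma*sqrt(T) = -0.63586627
exp(-rT) = 0.99551011
N(d1) = 0.28839333; N(d2) = 0.26243179
C = S_0' * N(d1) - K * exp(-rT) * N(d2) = 25.89680837 * 0.28839333 - 27.2500 * 0.99551011 * 0.26243179 = 0.3493


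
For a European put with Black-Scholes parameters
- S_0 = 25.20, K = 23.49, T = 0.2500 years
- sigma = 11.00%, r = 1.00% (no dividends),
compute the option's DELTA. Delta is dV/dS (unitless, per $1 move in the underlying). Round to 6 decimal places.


Answer: Delta = -0.088416

Derivation:
d1 = 1.3505762881; d2 = 1.2955762881
phi(d1) = 0.1602585728; exp(-qT) = 1.0000000000; exp(-rT) = 0.9975031224
N(-d1) = 0.0884156004
Delta = -exp(-qT) * N(-d1) = -1.0000000000 * 0.0884156004 = -0.088416


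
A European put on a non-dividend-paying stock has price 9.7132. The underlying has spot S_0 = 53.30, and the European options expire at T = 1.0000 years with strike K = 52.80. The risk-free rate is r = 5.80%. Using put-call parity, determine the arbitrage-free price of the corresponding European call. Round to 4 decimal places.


Answer: Call price = 13.1885

Derivation:
Put-call parity: C - P = S_0 * exp(-qT) - K * exp(-rT).
S_0 * exp(-qT) = 53.3000 * 1.00000000 = 53.30000000
K * exp(-rT) = 52.8000 * 0.94364995 = 49.82471722
C = P + S*exp(-qT) - K*exp(-rT)
C = 9.7132 + 53.30000000 - 49.82471722 = 13.1885


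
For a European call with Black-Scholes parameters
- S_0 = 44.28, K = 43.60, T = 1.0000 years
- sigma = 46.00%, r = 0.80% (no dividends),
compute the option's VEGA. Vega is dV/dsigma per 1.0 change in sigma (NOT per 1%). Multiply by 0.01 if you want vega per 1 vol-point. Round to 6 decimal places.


d1 = 0.2810346902; d2 = -0.1789653098
phi(d1) = 0.3834949671; exp(-qT) = 1.0000000000; exp(-rT) = 0.9920319148
Vega = S * exp(-qT) * phi(d1) * sqrt(T) = 44.2800 * 1.0000000000 * 0.3834949671 * 1.0000000000 = 16.981157

Answer: Vega = 16.981157


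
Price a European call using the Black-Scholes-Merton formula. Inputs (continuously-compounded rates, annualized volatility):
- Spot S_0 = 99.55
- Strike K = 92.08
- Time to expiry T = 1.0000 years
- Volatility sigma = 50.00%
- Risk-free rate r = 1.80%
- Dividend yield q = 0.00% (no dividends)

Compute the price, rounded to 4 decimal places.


d1 = (ln(S/K) + (r - q + 0.5*sigma^2) * T) / (sigma * sqrt(T)) = 0.44200453
d2 = d1 - sigma * sqrt(T) = -0.05799547
exp(-rT) = 0.98216103; exp(-qT) = 1.00000000
C = S_0 * exp(-qT) * N(d1) - K * exp(-rT) * N(d2)
N(d1) = 0.67075704; N(d2) = 0.47687612
C = 99.5500 * 1.00000000 * 0.67075704 - 92.0800 * 0.98216103 * 0.47687612 = 23.6464

Answer: Price = 23.6464


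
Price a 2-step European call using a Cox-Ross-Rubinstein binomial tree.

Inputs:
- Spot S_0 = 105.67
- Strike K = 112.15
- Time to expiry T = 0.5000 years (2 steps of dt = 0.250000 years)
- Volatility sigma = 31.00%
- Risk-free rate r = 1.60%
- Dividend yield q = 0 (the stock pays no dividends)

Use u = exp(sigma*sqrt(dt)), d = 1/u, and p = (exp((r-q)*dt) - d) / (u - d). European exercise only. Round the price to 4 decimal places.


dt = T/N = 0.250000
u = exp(sigma*sqrt(dt)) = 1.167658; d = 1/u = 0.856415
p = (exp((r-q)*dt) - d) / (u - d) = 0.474205
Discount per step: exp(-r*dt) = 0.996008
Stock lattice S(k, i) with i counting down-moves:
  k=0: S(0,0) = 105.6700
  k=1: S(1,0) = 123.3864; S(1,1) = 90.4974
  k=2: S(2,0) = 144.0731; S(2,1) = 105.6700; S(2,2) = 77.5033
Terminal payoffs V(N, i) = max(S_T - K, 0):
  V(2,0) = 31.923132; V(2,1) = 0.000000; V(2,2) = 0.000000
Backward induction: V(k, i) = exp(-r*dt) * [p * V(k+1, i) + (1-p) * V(k+1, i+1)].
  V(1,0) = exp(-r*dt) * [p*31.923132 + (1-p)*0.000000] = 15.077672
  V(1,1) = exp(-r*dt) * [p*0.000000 + (1-p)*0.000000] = 0.000000
  V(0,0) = exp(-r*dt) * [p*15.077672 + (1-p)*0.000000] = 7.121362

Answer: Price = V(0,0) = 7.1214


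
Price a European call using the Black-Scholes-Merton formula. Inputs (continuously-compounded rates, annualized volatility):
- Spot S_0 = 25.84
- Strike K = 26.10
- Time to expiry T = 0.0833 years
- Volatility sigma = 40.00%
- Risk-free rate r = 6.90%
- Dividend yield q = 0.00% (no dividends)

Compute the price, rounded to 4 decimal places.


Answer: Price = 1.1376

Derivation:
d1 = (ln(S/K) + (r - q + 0.5*sigma^2) * T) / (sigma * sqrt(T)) = 0.02078933
d2 = d1 - sigma * sqrt(T) = -0.09465763
exp(-rT) = 0.99426879; exp(-qT) = 1.00000000
C = S_0 * exp(-qT) * N(d1) - K * exp(-rT) * N(d2)
N(d1) = 0.50829314; N(d2) = 0.46229339
C = 25.8400 * 1.00000000 * 0.50829314 - 26.1000 * 0.99426879 * 0.46229339 = 1.1376


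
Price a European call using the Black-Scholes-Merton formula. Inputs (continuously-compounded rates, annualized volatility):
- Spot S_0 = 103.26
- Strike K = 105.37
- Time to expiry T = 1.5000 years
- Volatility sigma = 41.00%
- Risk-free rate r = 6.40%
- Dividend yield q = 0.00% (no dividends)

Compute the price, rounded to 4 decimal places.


Answer: Price = 23.7105

Derivation:
d1 = (ln(S/K) + (r - q + 0.5*sigma^2) * T) / (sigma * sqrt(T)) = 0.40196946
d2 = d1 - sigma * sqrt(T) = -0.10017594
exp(-rT) = 0.90846402; exp(-qT) = 1.00000000
C = S_0 * exp(-qT) * N(d1) - K * exp(-rT) * N(d2)
N(d1) = 0.65614675; N(d2) = 0.46010232
C = 103.2600 * 1.00000000 * 0.65614675 - 105.3700 * 0.90846402 * 0.46010232 = 23.7105


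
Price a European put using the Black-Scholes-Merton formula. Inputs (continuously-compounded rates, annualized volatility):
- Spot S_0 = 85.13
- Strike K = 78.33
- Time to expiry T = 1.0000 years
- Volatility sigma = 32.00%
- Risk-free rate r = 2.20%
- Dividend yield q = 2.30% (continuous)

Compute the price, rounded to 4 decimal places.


d1 = (ln(S/K) + (r - q + 0.5*sigma^2) * T) / (sigma * sqrt(T)) = 0.41702759
d2 = d1 - sigma * sqrt(T) = 0.09702759
exp(-rT) = 0.97824024; exp(-qT) = 0.97726248
P = K * exp(-rT) * N(-d2) - S_0 * exp(-qT) * N(-d1)
N(-d1) = 0.33832911; N(-d2) = 0.46135224
P = 78.3300 * 0.97824024 * 0.46135224 - 85.1300 * 0.97726248 * 0.33832911 = 7.2043

Answer: Price = 7.2043


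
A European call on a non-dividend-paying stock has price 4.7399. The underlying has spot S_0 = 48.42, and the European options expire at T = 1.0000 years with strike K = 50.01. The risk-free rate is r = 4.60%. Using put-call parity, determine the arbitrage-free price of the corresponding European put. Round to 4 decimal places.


Put-call parity: C - P = S_0 * exp(-qT) - K * exp(-rT).
S_0 * exp(-qT) = 48.4200 * 1.00000000 = 48.42000000
K * exp(-rT) = 50.0100 * 0.95504196 = 47.76164853
P = C - S*exp(-qT) + K*exp(-rT)
P = 4.7399 - 48.42000000 + 47.76164853 = 4.0815

Answer: Put price = 4.0815


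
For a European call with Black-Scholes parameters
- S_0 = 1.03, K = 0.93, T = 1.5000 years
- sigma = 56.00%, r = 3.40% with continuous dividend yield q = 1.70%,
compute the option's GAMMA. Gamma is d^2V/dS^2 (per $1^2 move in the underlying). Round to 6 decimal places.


d1 = 0.5290161468; d2 = -0.1568409812
phi(d1) = 0.3468483678; exp(-qT) = 0.9748223790; exp(-rT) = 0.9502786705
Gamma = exp(-qT) * phi(d1) / (S * sigma * sqrt(T)) = 0.9748223790 * 0.3468483678 / (1.0300 * 0.5600 * 1.2247448714) = 0.478624

Answer: Gamma = 0.478624


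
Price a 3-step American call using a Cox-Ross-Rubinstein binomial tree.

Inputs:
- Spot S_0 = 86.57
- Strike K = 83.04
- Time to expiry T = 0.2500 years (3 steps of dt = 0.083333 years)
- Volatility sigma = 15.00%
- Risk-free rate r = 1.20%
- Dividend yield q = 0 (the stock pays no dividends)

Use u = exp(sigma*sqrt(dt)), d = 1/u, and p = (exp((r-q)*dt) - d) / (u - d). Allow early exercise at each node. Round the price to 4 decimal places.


Answer: Price = V(0,0) = 4.7011

Derivation:
dt = T/N = 0.083333
u = exp(sigma*sqrt(dt)) = 1.044252; d = 1/u = 0.957623
p = (exp((r-q)*dt) - d) / (u - d) = 0.500726
Discount per step: exp(-r*dt) = 0.999000
Stock lattice S(k, i) with i counting down-moves:
  k=0: S(0,0) = 86.5700
  k=1: S(1,0) = 90.4009; S(1,1) = 82.9014
  k=2: S(2,0) = 94.4014; S(2,1) = 86.5700; S(2,2) = 79.3883
  k=3: S(3,0) = 98.5789; S(3,1) = 90.4009; S(3,2) = 82.9014; S(3,3) = 76.0240
Terminal payoffs V(N, i) = max(S_T - K, 0):
  V(3,0) = 15.538890; V(3,1) = 7.360935; V(3,2) = 0.000000; V(3,3) = 0.000000
Backward induction: V(k, i) = exp(-r*dt) * [p * V(k+1, i) + (1-p) * V(k+1, i+1)]; then take max(V_cont, immediate exercise) for American.
  V(2,0) = exp(-r*dt) * [p*15.538890 + (1-p)*7.360935] = 11.444396; exercise = 11.361397; V(2,0) = max -> 11.444396
  V(2,1) = exp(-r*dt) * [p*7.360935 + (1-p)*0.000000] = 3.682124; exercise = 3.530000; V(2,1) = max -> 3.682124
  V(2,2) = exp(-r*dt) * [p*0.000000 + (1-p)*0.000000] = 0.000000; exercise = 0.000000; V(2,2) = max -> 0.000000
  V(1,0) = exp(-r*dt) * [p*11.444396 + (1-p)*3.682124] = 7.561327; exercise = 7.360935; V(1,0) = max -> 7.561327
  V(1,1) = exp(-r*dt) * [p*3.682124 + (1-p)*0.000000] = 1.841891; exercise = 0.000000; V(1,1) = max -> 1.841891
  V(0,0) = exp(-r*dt) * [p*7.561327 + (1-p)*1.841891] = 4.701055; exercise = 3.530000; V(0,0) = max -> 4.701055
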